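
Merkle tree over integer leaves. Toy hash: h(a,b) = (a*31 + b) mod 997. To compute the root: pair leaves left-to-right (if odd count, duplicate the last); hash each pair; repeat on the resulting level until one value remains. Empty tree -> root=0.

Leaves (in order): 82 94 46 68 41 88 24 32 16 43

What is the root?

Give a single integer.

Answer: 80

Derivation:
L0: [82, 94, 46, 68, 41, 88, 24, 32, 16, 43]
L1: h(82,94)=(82*31+94)%997=642 h(46,68)=(46*31+68)%997=497 h(41,88)=(41*31+88)%997=362 h(24,32)=(24*31+32)%997=776 h(16,43)=(16*31+43)%997=539 -> [642, 497, 362, 776, 539]
L2: h(642,497)=(642*31+497)%997=459 h(362,776)=(362*31+776)%997=34 h(539,539)=(539*31+539)%997=299 -> [459, 34, 299]
L3: h(459,34)=(459*31+34)%997=305 h(299,299)=(299*31+299)%997=595 -> [305, 595]
L4: h(305,595)=(305*31+595)%997=80 -> [80]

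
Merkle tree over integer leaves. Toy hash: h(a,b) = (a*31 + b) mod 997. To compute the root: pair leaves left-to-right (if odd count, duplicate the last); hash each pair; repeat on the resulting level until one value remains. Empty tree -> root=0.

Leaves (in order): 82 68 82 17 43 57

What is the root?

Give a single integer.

Answer: 936

Derivation:
L0: [82, 68, 82, 17, 43, 57]
L1: h(82,68)=(82*31+68)%997=616 h(82,17)=(82*31+17)%997=565 h(43,57)=(43*31+57)%997=393 -> [616, 565, 393]
L2: h(616,565)=(616*31+565)%997=718 h(393,393)=(393*31+393)%997=612 -> [718, 612]
L3: h(718,612)=(718*31+612)%997=936 -> [936]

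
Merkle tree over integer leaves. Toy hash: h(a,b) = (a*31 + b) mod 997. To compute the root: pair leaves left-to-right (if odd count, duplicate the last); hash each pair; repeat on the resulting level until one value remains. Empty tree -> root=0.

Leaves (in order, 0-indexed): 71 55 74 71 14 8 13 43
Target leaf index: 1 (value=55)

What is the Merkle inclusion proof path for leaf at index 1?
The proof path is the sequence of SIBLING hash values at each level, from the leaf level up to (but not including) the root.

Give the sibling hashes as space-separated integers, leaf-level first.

Answer: 71 371 190

Derivation:
L0 (leaves): [71, 55, 74, 71, 14, 8, 13, 43], target index=1
L1: h(71,55)=(71*31+55)%997=262 [pair 0] h(74,71)=(74*31+71)%997=371 [pair 1] h(14,8)=(14*31+8)%997=442 [pair 2] h(13,43)=(13*31+43)%997=446 [pair 3] -> [262, 371, 442, 446]
  Sibling for proof at L0: 71
L2: h(262,371)=(262*31+371)%997=517 [pair 0] h(442,446)=(442*31+446)%997=190 [pair 1] -> [517, 190]
  Sibling for proof at L1: 371
L3: h(517,190)=(517*31+190)%997=265 [pair 0] -> [265]
  Sibling for proof at L2: 190
Root: 265
Proof path (sibling hashes from leaf to root): [71, 371, 190]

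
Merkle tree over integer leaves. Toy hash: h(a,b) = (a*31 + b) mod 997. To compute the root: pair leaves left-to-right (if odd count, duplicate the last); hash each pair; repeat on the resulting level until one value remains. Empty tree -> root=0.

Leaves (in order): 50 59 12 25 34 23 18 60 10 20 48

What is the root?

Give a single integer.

Answer: 588

Derivation:
L0: [50, 59, 12, 25, 34, 23, 18, 60, 10, 20, 48]
L1: h(50,59)=(50*31+59)%997=612 h(12,25)=(12*31+25)%997=397 h(34,23)=(34*31+23)%997=80 h(18,60)=(18*31+60)%997=618 h(10,20)=(10*31+20)%997=330 h(48,48)=(48*31+48)%997=539 -> [612, 397, 80, 618, 330, 539]
L2: h(612,397)=(612*31+397)%997=426 h(80,618)=(80*31+618)%997=107 h(330,539)=(330*31+539)%997=799 -> [426, 107, 799]
L3: h(426,107)=(426*31+107)%997=352 h(799,799)=(799*31+799)%997=643 -> [352, 643]
L4: h(352,643)=(352*31+643)%997=588 -> [588]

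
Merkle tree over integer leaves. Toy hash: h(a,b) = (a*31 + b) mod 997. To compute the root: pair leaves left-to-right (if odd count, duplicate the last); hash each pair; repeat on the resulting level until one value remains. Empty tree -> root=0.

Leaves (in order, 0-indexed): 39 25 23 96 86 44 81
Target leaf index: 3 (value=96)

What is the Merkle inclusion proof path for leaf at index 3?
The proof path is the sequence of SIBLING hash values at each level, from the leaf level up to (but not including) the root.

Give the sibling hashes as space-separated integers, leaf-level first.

Answer: 23 237 860

Derivation:
L0 (leaves): [39, 25, 23, 96, 86, 44, 81], target index=3
L1: h(39,25)=(39*31+25)%997=237 [pair 0] h(23,96)=(23*31+96)%997=809 [pair 1] h(86,44)=(86*31+44)%997=716 [pair 2] h(81,81)=(81*31+81)%997=598 [pair 3] -> [237, 809, 716, 598]
  Sibling for proof at L0: 23
L2: h(237,809)=(237*31+809)%997=180 [pair 0] h(716,598)=(716*31+598)%997=860 [pair 1] -> [180, 860]
  Sibling for proof at L1: 237
L3: h(180,860)=(180*31+860)%997=458 [pair 0] -> [458]
  Sibling for proof at L2: 860
Root: 458
Proof path (sibling hashes from leaf to root): [23, 237, 860]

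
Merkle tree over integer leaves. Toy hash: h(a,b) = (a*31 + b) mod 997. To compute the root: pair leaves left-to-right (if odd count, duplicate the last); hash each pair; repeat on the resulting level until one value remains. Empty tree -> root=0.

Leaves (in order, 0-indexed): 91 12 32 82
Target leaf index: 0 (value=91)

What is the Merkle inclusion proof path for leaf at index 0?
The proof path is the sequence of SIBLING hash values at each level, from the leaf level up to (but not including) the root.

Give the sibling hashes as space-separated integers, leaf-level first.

L0 (leaves): [91, 12, 32, 82], target index=0
L1: h(91,12)=(91*31+12)%997=839 [pair 0] h(32,82)=(32*31+82)%997=77 [pair 1] -> [839, 77]
  Sibling for proof at L0: 12
L2: h(839,77)=(839*31+77)%997=164 [pair 0] -> [164]
  Sibling for proof at L1: 77
Root: 164
Proof path (sibling hashes from leaf to root): [12, 77]

Answer: 12 77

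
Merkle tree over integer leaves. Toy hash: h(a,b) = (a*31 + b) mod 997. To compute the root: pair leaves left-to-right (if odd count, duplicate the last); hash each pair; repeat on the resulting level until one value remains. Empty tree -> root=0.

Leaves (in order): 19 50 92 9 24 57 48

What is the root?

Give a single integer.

L0: [19, 50, 92, 9, 24, 57, 48]
L1: h(19,50)=(19*31+50)%997=639 h(92,9)=(92*31+9)%997=867 h(24,57)=(24*31+57)%997=801 h(48,48)=(48*31+48)%997=539 -> [639, 867, 801, 539]
L2: h(639,867)=(639*31+867)%997=736 h(801,539)=(801*31+539)%997=445 -> [736, 445]
L3: h(736,445)=(736*31+445)%997=330 -> [330]

Answer: 330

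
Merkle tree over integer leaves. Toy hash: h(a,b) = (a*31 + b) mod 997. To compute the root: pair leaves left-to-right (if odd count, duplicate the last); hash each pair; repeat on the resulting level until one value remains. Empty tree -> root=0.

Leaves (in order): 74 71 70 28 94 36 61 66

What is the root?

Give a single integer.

L0: [74, 71, 70, 28, 94, 36, 61, 66]
L1: h(74,71)=(74*31+71)%997=371 h(70,28)=(70*31+28)%997=204 h(94,36)=(94*31+36)%997=956 h(61,66)=(61*31+66)%997=960 -> [371, 204, 956, 960]
L2: h(371,204)=(371*31+204)%997=738 h(956,960)=(956*31+960)%997=686 -> [738, 686]
L3: h(738,686)=(738*31+686)%997=633 -> [633]

Answer: 633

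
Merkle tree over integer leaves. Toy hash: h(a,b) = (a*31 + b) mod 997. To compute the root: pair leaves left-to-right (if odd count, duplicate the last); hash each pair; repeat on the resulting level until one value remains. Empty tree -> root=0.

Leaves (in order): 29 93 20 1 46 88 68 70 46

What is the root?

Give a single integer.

Answer: 90

Derivation:
L0: [29, 93, 20, 1, 46, 88, 68, 70, 46]
L1: h(29,93)=(29*31+93)%997=992 h(20,1)=(20*31+1)%997=621 h(46,88)=(46*31+88)%997=517 h(68,70)=(68*31+70)%997=184 h(46,46)=(46*31+46)%997=475 -> [992, 621, 517, 184, 475]
L2: h(992,621)=(992*31+621)%997=466 h(517,184)=(517*31+184)%997=259 h(475,475)=(475*31+475)%997=245 -> [466, 259, 245]
L3: h(466,259)=(466*31+259)%997=747 h(245,245)=(245*31+245)%997=861 -> [747, 861]
L4: h(747,861)=(747*31+861)%997=90 -> [90]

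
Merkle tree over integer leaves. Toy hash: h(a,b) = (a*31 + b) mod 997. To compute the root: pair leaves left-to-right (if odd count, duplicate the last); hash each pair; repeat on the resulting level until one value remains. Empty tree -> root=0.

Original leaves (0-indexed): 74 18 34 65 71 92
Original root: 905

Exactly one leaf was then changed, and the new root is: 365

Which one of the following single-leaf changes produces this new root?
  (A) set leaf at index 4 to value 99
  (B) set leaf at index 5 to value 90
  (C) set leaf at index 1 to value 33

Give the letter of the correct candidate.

Answer: C

Derivation:
Original leaves: [74, 18, 34, 65, 71, 92]
Target new root: 365
Try each candidate change and compute the resulting root:
Candidate A: set leaf[4] = 99 -> leaves = [74, 18, 34, 65, 99, 92]
  L0: [74, 18, 34, 65, 99, 92]
  L1: h(74,18)=(74*31+18)%997=318 h(34,65)=(34*31+65)%997=122 h(99,92)=(99*31+92)%997=170 -> [318, 122, 170]
  L2: h(318,122)=(318*31+122)%997=10 h(170,170)=(170*31+170)%997=455 -> [10, 455]
  L3: h(10,455)=(10*31+455)%997=765 -> [765]
  root = 765 != target 365
Candidate B: set leaf[5] = 90 -> leaves = [74, 18, 34, 65, 71, 90]
  L0: [74, 18, 34, 65, 71, 90]
  L1: h(74,18)=(74*31+18)%997=318 h(34,65)=(34*31+65)%997=122 h(71,90)=(71*31+90)%997=297 -> [318, 122, 297]
  L2: h(318,122)=(318*31+122)%997=10 h(297,297)=(297*31+297)%997=531 -> [10, 531]
  L3: h(10,531)=(10*31+531)%997=841 -> [841]
  root = 841 != target 365
Candidate C: set leaf[1] = 33 -> leaves = [74, 33, 34, 65, 71, 92]
  L0: [74, 33, 34, 65, 71, 92]
  L1: h(74,33)=(74*31+33)%997=333 h(34,65)=(34*31+65)%997=122 h(71,92)=(71*31+92)%997=299 -> [333, 122, 299]
  L2: h(333,122)=(333*31+122)%997=475 h(299,299)=(299*31+299)%997=595 -> [475, 595]
  L3: h(475,595)=(475*31+595)%997=365 -> [365]
  root = 365 == target 365  ** MATCH **
Candidate C produces the target root.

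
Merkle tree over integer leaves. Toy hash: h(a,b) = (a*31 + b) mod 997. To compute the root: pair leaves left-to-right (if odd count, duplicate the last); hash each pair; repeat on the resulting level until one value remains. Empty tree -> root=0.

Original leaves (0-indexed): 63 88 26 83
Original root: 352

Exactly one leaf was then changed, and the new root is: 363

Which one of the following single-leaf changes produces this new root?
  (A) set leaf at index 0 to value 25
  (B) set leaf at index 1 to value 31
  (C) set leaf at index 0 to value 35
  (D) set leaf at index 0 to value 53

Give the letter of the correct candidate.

Answer: C

Derivation:
Original leaves: [63, 88, 26, 83]
Target new root: 363
Try each candidate change and compute the resulting root:
Candidate A: set leaf[0] = 25 -> leaves = [25, 88, 26, 83]
  L0: [25, 88, 26, 83]
  L1: h(25,88)=(25*31+88)%997=863 h(26,83)=(26*31+83)%997=889 -> [863, 889]
  L2: h(863,889)=(863*31+889)%997=723 -> [723]
  root = 723 != target 363
Candidate B: set leaf[1] = 31 -> leaves = [63, 31, 26, 83]
  L0: [63, 31, 26, 83]
  L1: h(63,31)=(63*31+31)%997=987 h(26,83)=(26*31+83)%997=889 -> [987, 889]
  L2: h(987,889)=(987*31+889)%997=579 -> [579]
  root = 579 != target 363
Candidate C: set leaf[0] = 35 -> leaves = [35, 88, 26, 83]
  L0: [35, 88, 26, 83]
  L1: h(35,88)=(35*31+88)%997=176 h(26,83)=(26*31+83)%997=889 -> [176, 889]
  L2: h(176,889)=(176*31+889)%997=363 -> [363]
  root = 363 == target 363  ** MATCH **
Candidate D: set leaf[0] = 53 -> leaves = [53, 88, 26, 83]
  L0: [53, 88, 26, 83]
  L1: h(53,88)=(53*31+88)%997=734 h(26,83)=(26*31+83)%997=889 -> [734, 889]
  L2: h(734,889)=(734*31+889)%997=712 -> [712]
  root = 712 != target 363
Candidate C produces the target root.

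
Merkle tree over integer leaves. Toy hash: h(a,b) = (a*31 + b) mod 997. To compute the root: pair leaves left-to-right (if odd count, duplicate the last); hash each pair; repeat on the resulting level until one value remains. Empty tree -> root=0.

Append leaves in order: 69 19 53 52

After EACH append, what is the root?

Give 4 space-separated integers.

After append 69 (leaves=[69]):
  L0: [69]
  root=69
After append 19 (leaves=[69, 19]):
  L0: [69, 19]
  L1: h(69,19)=(69*31+19)%997=164 -> [164]
  root=164
After append 53 (leaves=[69, 19, 53]):
  L0: [69, 19, 53]
  L1: h(69,19)=(69*31+19)%997=164 h(53,53)=(53*31+53)%997=699 -> [164, 699]
  L2: h(164,699)=(164*31+699)%997=798 -> [798]
  root=798
After append 52 (leaves=[69, 19, 53, 52]):
  L0: [69, 19, 53, 52]
  L1: h(69,19)=(69*31+19)%997=164 h(53,52)=(53*31+52)%997=698 -> [164, 698]
  L2: h(164,698)=(164*31+698)%997=797 -> [797]
  root=797

Answer: 69 164 798 797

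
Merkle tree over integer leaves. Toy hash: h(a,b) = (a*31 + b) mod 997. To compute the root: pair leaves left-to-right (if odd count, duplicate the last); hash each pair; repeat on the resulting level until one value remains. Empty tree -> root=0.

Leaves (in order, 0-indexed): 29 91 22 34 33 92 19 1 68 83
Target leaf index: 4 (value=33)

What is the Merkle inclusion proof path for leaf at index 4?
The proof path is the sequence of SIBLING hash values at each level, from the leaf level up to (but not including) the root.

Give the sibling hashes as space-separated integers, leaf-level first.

L0 (leaves): [29, 91, 22, 34, 33, 92, 19, 1, 68, 83], target index=4
L1: h(29,91)=(29*31+91)%997=990 [pair 0] h(22,34)=(22*31+34)%997=716 [pair 1] h(33,92)=(33*31+92)%997=118 [pair 2] h(19,1)=(19*31+1)%997=590 [pair 3] h(68,83)=(68*31+83)%997=197 [pair 4] -> [990, 716, 118, 590, 197]
  Sibling for proof at L0: 92
L2: h(990,716)=(990*31+716)%997=499 [pair 0] h(118,590)=(118*31+590)%997=260 [pair 1] h(197,197)=(197*31+197)%997=322 [pair 2] -> [499, 260, 322]
  Sibling for proof at L1: 590
L3: h(499,260)=(499*31+260)%997=774 [pair 0] h(322,322)=(322*31+322)%997=334 [pair 1] -> [774, 334]
  Sibling for proof at L2: 499
L4: h(774,334)=(774*31+334)%997=400 [pair 0] -> [400]
  Sibling for proof at L3: 334
Root: 400
Proof path (sibling hashes from leaf to root): [92, 590, 499, 334]

Answer: 92 590 499 334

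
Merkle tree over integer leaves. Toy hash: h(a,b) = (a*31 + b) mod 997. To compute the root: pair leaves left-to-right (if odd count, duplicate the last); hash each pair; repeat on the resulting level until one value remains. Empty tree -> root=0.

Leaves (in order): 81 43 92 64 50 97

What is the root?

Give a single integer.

L0: [81, 43, 92, 64, 50, 97]
L1: h(81,43)=(81*31+43)%997=560 h(92,64)=(92*31+64)%997=922 h(50,97)=(50*31+97)%997=650 -> [560, 922, 650]
L2: h(560,922)=(560*31+922)%997=336 h(650,650)=(650*31+650)%997=860 -> [336, 860]
L3: h(336,860)=(336*31+860)%997=309 -> [309]

Answer: 309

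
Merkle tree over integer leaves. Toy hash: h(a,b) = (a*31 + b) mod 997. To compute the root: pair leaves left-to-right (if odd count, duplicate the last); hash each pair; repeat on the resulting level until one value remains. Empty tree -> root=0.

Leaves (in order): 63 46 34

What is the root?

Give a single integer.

L0: [63, 46, 34]
L1: h(63,46)=(63*31+46)%997=5 h(34,34)=(34*31+34)%997=91 -> [5, 91]
L2: h(5,91)=(5*31+91)%997=246 -> [246]

Answer: 246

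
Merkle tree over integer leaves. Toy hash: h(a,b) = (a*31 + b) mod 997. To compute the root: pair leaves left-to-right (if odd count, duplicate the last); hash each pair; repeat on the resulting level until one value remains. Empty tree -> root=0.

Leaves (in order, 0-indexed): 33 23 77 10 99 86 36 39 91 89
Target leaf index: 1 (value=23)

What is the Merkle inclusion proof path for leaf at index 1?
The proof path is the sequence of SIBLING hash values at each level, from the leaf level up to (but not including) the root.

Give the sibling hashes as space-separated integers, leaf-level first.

L0 (leaves): [33, 23, 77, 10, 99, 86, 36, 39, 91, 89], target index=1
L1: h(33,23)=(33*31+23)%997=49 [pair 0] h(77,10)=(77*31+10)%997=403 [pair 1] h(99,86)=(99*31+86)%997=164 [pair 2] h(36,39)=(36*31+39)%997=158 [pair 3] h(91,89)=(91*31+89)%997=916 [pair 4] -> [49, 403, 164, 158, 916]
  Sibling for proof at L0: 33
L2: h(49,403)=(49*31+403)%997=925 [pair 0] h(164,158)=(164*31+158)%997=257 [pair 1] h(916,916)=(916*31+916)%997=399 [pair 2] -> [925, 257, 399]
  Sibling for proof at L1: 403
L3: h(925,257)=(925*31+257)%997=19 [pair 0] h(399,399)=(399*31+399)%997=804 [pair 1] -> [19, 804]
  Sibling for proof at L2: 257
L4: h(19,804)=(19*31+804)%997=396 [pair 0] -> [396]
  Sibling for proof at L3: 804
Root: 396
Proof path (sibling hashes from leaf to root): [33, 403, 257, 804]

Answer: 33 403 257 804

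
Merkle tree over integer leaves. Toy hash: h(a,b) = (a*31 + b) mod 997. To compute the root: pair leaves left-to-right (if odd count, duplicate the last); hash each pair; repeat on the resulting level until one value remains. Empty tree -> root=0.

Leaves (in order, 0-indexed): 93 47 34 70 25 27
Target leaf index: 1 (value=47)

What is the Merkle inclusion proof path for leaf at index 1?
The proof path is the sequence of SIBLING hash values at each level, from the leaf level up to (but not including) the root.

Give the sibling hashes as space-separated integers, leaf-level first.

L0 (leaves): [93, 47, 34, 70, 25, 27], target index=1
L1: h(93,47)=(93*31+47)%997=936 [pair 0] h(34,70)=(34*31+70)%997=127 [pair 1] h(25,27)=(25*31+27)%997=802 [pair 2] -> [936, 127, 802]
  Sibling for proof at L0: 93
L2: h(936,127)=(936*31+127)%997=230 [pair 0] h(802,802)=(802*31+802)%997=739 [pair 1] -> [230, 739]
  Sibling for proof at L1: 127
L3: h(230,739)=(230*31+739)%997=890 [pair 0] -> [890]
  Sibling for proof at L2: 739
Root: 890
Proof path (sibling hashes from leaf to root): [93, 127, 739]

Answer: 93 127 739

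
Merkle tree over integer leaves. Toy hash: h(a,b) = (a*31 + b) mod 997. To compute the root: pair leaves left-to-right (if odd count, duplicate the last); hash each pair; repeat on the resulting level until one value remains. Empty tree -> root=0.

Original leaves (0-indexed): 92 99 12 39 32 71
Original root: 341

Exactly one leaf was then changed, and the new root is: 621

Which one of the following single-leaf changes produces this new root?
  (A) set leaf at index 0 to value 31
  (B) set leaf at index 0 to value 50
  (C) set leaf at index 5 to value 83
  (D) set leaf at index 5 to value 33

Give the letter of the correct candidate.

Original leaves: [92, 99, 12, 39, 32, 71]
Target new root: 621
Try each candidate change and compute the resulting root:
Candidate A: set leaf[0] = 31 -> leaves = [31, 99, 12, 39, 32, 71]
  L0: [31, 99, 12, 39, 32, 71]
  L1: h(31,99)=(31*31+99)%997=63 h(12,39)=(12*31+39)%997=411 h(32,71)=(32*31+71)%997=66 -> [63, 411, 66]
  L2: h(63,411)=(63*31+411)%997=370 h(66,66)=(66*31+66)%997=118 -> [370, 118]
  L3: h(370,118)=(370*31+118)%997=621 -> [621]
  root = 621 == target 621  ** MATCH **
Candidate B: set leaf[0] = 50 -> leaves = [50, 99, 12, 39, 32, 71]
  L0: [50, 99, 12, 39, 32, 71]
  L1: h(50,99)=(50*31+99)%997=652 h(12,39)=(12*31+39)%997=411 h(32,71)=(32*31+71)%997=66 -> [652, 411, 66]
  L2: h(652,411)=(652*31+411)%997=683 h(66,66)=(66*31+66)%997=118 -> [683, 118]
  L3: h(683,118)=(683*31+118)%997=354 -> [354]
  root = 354 != target 621
Candidate C: set leaf[5] = 83 -> leaves = [92, 99, 12, 39, 32, 83]
  L0: [92, 99, 12, 39, 32, 83]
  L1: h(92,99)=(92*31+99)%997=957 h(12,39)=(12*31+39)%997=411 h(32,83)=(32*31+83)%997=78 -> [957, 411, 78]
  L2: h(957,411)=(957*31+411)%997=168 h(78,78)=(78*31+78)%997=502 -> [168, 502]
  L3: h(168,502)=(168*31+502)%997=725 -> [725]
  root = 725 != target 621
Candidate D: set leaf[5] = 33 -> leaves = [92, 99, 12, 39, 32, 33]
  L0: [92, 99, 12, 39, 32, 33]
  L1: h(92,99)=(92*31+99)%997=957 h(12,39)=(12*31+39)%997=411 h(32,33)=(32*31+33)%997=28 -> [957, 411, 28]
  L2: h(957,411)=(957*31+411)%997=168 h(28,28)=(28*31+28)%997=896 -> [168, 896]
  L3: h(168,896)=(168*31+896)%997=122 -> [122]
  root = 122 != target 621
Candidate A produces the target root.

Answer: A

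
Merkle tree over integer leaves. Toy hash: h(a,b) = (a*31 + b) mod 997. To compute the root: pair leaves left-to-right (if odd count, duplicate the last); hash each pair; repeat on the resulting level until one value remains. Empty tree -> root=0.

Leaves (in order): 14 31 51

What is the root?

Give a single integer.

Answer: 95

Derivation:
L0: [14, 31, 51]
L1: h(14,31)=(14*31+31)%997=465 h(51,51)=(51*31+51)%997=635 -> [465, 635]
L2: h(465,635)=(465*31+635)%997=95 -> [95]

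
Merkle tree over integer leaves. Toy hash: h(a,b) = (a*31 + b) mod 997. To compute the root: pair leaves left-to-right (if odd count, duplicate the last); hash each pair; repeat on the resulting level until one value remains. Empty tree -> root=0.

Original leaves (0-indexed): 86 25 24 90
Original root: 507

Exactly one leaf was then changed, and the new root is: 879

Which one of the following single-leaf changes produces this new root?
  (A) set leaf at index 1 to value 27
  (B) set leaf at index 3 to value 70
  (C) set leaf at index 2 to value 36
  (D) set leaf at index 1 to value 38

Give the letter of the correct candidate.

Original leaves: [86, 25, 24, 90]
Target new root: 879
Try each candidate change and compute the resulting root:
Candidate A: set leaf[1] = 27 -> leaves = [86, 27, 24, 90]
  L0: [86, 27, 24, 90]
  L1: h(86,27)=(86*31+27)%997=699 h(24,90)=(24*31+90)%997=834 -> [699, 834]
  L2: h(699,834)=(699*31+834)%997=569 -> [569]
  root = 569 != target 879
Candidate B: set leaf[3] = 70 -> leaves = [86, 25, 24, 70]
  L0: [86, 25, 24, 70]
  L1: h(86,25)=(86*31+25)%997=697 h(24,70)=(24*31+70)%997=814 -> [697, 814]
  L2: h(697,814)=(697*31+814)%997=487 -> [487]
  root = 487 != target 879
Candidate C: set leaf[2] = 36 -> leaves = [86, 25, 36, 90]
  L0: [86, 25, 36, 90]
  L1: h(86,25)=(86*31+25)%997=697 h(36,90)=(36*31+90)%997=209 -> [697, 209]
  L2: h(697,209)=(697*31+209)%997=879 -> [879]
  root = 879 == target 879  ** MATCH **
Candidate D: set leaf[1] = 38 -> leaves = [86, 38, 24, 90]
  L0: [86, 38, 24, 90]
  L1: h(86,38)=(86*31+38)%997=710 h(24,90)=(24*31+90)%997=834 -> [710, 834]
  L2: h(710,834)=(710*31+834)%997=910 -> [910]
  root = 910 != target 879
Candidate C produces the target root.

Answer: C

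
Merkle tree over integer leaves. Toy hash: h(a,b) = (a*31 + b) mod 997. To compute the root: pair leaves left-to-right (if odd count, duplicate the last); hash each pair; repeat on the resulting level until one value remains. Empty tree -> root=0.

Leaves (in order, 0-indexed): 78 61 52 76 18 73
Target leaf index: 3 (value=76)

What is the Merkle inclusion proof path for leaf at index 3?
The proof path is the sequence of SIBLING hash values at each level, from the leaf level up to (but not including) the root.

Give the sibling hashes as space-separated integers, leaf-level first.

L0 (leaves): [78, 61, 52, 76, 18, 73], target index=3
L1: h(78,61)=(78*31+61)%997=485 [pair 0] h(52,76)=(52*31+76)%997=691 [pair 1] h(18,73)=(18*31+73)%997=631 [pair 2] -> [485, 691, 631]
  Sibling for proof at L0: 52
L2: h(485,691)=(485*31+691)%997=771 [pair 0] h(631,631)=(631*31+631)%997=252 [pair 1] -> [771, 252]
  Sibling for proof at L1: 485
L3: h(771,252)=(771*31+252)%997=225 [pair 0] -> [225]
  Sibling for proof at L2: 252
Root: 225
Proof path (sibling hashes from leaf to root): [52, 485, 252]

Answer: 52 485 252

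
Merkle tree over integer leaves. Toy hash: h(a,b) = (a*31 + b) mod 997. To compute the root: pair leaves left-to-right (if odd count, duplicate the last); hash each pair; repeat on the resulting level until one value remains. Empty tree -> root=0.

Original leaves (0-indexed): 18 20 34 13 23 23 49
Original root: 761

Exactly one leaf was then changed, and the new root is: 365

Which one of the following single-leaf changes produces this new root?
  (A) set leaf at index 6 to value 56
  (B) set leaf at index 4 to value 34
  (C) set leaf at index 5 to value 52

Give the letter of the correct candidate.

Answer: B

Derivation:
Original leaves: [18, 20, 34, 13, 23, 23, 49]
Target new root: 365
Try each candidate change and compute the resulting root:
Candidate A: set leaf[6] = 56 -> leaves = [18, 20, 34, 13, 23, 23, 56]
  L0: [18, 20, 34, 13, 23, 23, 56]
  L1: h(18,20)=(18*31+20)%997=578 h(34,13)=(34*31+13)%997=70 h(23,23)=(23*31+23)%997=736 h(56,56)=(56*31+56)%997=795 -> [578, 70, 736, 795]
  L2: h(578,70)=(578*31+70)%997=42 h(736,795)=(736*31+795)%997=680 -> [42, 680]
  L3: h(42,680)=(42*31+680)%997=985 -> [985]
  root = 985 != target 365
Candidate B: set leaf[4] = 34 -> leaves = [18, 20, 34, 13, 34, 23, 49]
  L0: [18, 20, 34, 13, 34, 23, 49]
  L1: h(18,20)=(18*31+20)%997=578 h(34,13)=(34*31+13)%997=70 h(34,23)=(34*31+23)%997=80 h(49,49)=(49*31+49)%997=571 -> [578, 70, 80, 571]
  L2: h(578,70)=(578*31+70)%997=42 h(80,571)=(80*31+571)%997=60 -> [42, 60]
  L3: h(42,60)=(42*31+60)%997=365 -> [365]
  root = 365 == target 365  ** MATCH **
Candidate C: set leaf[5] = 52 -> leaves = [18, 20, 34, 13, 23, 52, 49]
  L0: [18, 20, 34, 13, 23, 52, 49]
  L1: h(18,20)=(18*31+20)%997=578 h(34,13)=(34*31+13)%997=70 h(23,52)=(23*31+52)%997=765 h(49,49)=(49*31+49)%997=571 -> [578, 70, 765, 571]
  L2: h(578,70)=(578*31+70)%997=42 h(765,571)=(765*31+571)%997=358 -> [42, 358]
  L3: h(42,358)=(42*31+358)%997=663 -> [663]
  root = 663 != target 365
Candidate B produces the target root.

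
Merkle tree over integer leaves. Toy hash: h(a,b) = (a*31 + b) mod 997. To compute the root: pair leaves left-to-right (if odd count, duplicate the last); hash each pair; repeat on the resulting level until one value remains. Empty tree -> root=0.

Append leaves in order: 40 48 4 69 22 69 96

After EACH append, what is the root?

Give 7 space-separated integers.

After append 40 (leaves=[40]):
  L0: [40]
  root=40
After append 48 (leaves=[40, 48]):
  L0: [40, 48]
  L1: h(40,48)=(40*31+48)%997=291 -> [291]
  root=291
After append 4 (leaves=[40, 48, 4]):
  L0: [40, 48, 4]
  L1: h(40,48)=(40*31+48)%997=291 h(4,4)=(4*31+4)%997=128 -> [291, 128]
  L2: h(291,128)=(291*31+128)%997=176 -> [176]
  root=176
After append 69 (leaves=[40, 48, 4, 69]):
  L0: [40, 48, 4, 69]
  L1: h(40,48)=(40*31+48)%997=291 h(4,69)=(4*31+69)%997=193 -> [291, 193]
  L2: h(291,193)=(291*31+193)%997=241 -> [241]
  root=241
After append 22 (leaves=[40, 48, 4, 69, 22]):
  L0: [40, 48, 4, 69, 22]
  L1: h(40,48)=(40*31+48)%997=291 h(4,69)=(4*31+69)%997=193 h(22,22)=(22*31+22)%997=704 -> [291, 193, 704]
  L2: h(291,193)=(291*31+193)%997=241 h(704,704)=(704*31+704)%997=594 -> [241, 594]
  L3: h(241,594)=(241*31+594)%997=89 -> [89]
  root=89
After append 69 (leaves=[40, 48, 4, 69, 22, 69]):
  L0: [40, 48, 4, 69, 22, 69]
  L1: h(40,48)=(40*31+48)%997=291 h(4,69)=(4*31+69)%997=193 h(22,69)=(22*31+69)%997=751 -> [291, 193, 751]
  L2: h(291,193)=(291*31+193)%997=241 h(751,751)=(751*31+751)%997=104 -> [241, 104]
  L3: h(241,104)=(241*31+104)%997=596 -> [596]
  root=596
After append 96 (leaves=[40, 48, 4, 69, 22, 69, 96]):
  L0: [40, 48, 4, 69, 22, 69, 96]
  L1: h(40,48)=(40*31+48)%997=291 h(4,69)=(4*31+69)%997=193 h(22,69)=(22*31+69)%997=751 h(96,96)=(96*31+96)%997=81 -> [291, 193, 751, 81]
  L2: h(291,193)=(291*31+193)%997=241 h(751,81)=(751*31+81)%997=431 -> [241, 431]
  L3: h(241,431)=(241*31+431)%997=923 -> [923]
  root=923

Answer: 40 291 176 241 89 596 923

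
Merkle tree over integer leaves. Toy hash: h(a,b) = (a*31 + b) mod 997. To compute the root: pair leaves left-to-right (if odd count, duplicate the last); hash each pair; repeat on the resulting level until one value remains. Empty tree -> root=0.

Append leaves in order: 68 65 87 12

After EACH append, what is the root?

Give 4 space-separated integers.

Answer: 68 179 357 282

Derivation:
After append 68 (leaves=[68]):
  L0: [68]
  root=68
After append 65 (leaves=[68, 65]):
  L0: [68, 65]
  L1: h(68,65)=(68*31+65)%997=179 -> [179]
  root=179
After append 87 (leaves=[68, 65, 87]):
  L0: [68, 65, 87]
  L1: h(68,65)=(68*31+65)%997=179 h(87,87)=(87*31+87)%997=790 -> [179, 790]
  L2: h(179,790)=(179*31+790)%997=357 -> [357]
  root=357
After append 12 (leaves=[68, 65, 87, 12]):
  L0: [68, 65, 87, 12]
  L1: h(68,65)=(68*31+65)%997=179 h(87,12)=(87*31+12)%997=715 -> [179, 715]
  L2: h(179,715)=(179*31+715)%997=282 -> [282]
  root=282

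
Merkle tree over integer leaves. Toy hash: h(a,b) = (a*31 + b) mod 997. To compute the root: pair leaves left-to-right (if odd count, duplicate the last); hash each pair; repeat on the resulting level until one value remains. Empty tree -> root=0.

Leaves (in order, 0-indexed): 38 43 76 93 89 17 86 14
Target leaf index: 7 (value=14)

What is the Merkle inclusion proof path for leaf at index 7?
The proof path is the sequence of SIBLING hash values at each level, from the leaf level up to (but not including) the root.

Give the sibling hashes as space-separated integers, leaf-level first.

L0 (leaves): [38, 43, 76, 93, 89, 17, 86, 14], target index=7
L1: h(38,43)=(38*31+43)%997=224 [pair 0] h(76,93)=(76*31+93)%997=455 [pair 1] h(89,17)=(89*31+17)%997=782 [pair 2] h(86,14)=(86*31+14)%997=686 [pair 3] -> [224, 455, 782, 686]
  Sibling for proof at L0: 86
L2: h(224,455)=(224*31+455)%997=420 [pair 0] h(782,686)=(782*31+686)%997=3 [pair 1] -> [420, 3]
  Sibling for proof at L1: 782
L3: h(420,3)=(420*31+3)%997=62 [pair 0] -> [62]
  Sibling for proof at L2: 420
Root: 62
Proof path (sibling hashes from leaf to root): [86, 782, 420]

Answer: 86 782 420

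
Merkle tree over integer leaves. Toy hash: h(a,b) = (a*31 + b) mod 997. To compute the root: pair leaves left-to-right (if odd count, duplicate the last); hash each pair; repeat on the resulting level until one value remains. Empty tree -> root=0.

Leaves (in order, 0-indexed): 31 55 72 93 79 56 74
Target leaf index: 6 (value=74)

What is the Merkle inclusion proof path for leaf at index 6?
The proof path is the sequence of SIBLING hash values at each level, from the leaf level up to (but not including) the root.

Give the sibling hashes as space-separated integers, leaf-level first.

L0 (leaves): [31, 55, 72, 93, 79, 56, 74], target index=6
L1: h(31,55)=(31*31+55)%997=19 [pair 0] h(72,93)=(72*31+93)%997=331 [pair 1] h(79,56)=(79*31+56)%997=511 [pair 2] h(74,74)=(74*31+74)%997=374 [pair 3] -> [19, 331, 511, 374]
  Sibling for proof at L0: 74
L2: h(19,331)=(19*31+331)%997=920 [pair 0] h(511,374)=(511*31+374)%997=263 [pair 1] -> [920, 263]
  Sibling for proof at L1: 511
L3: h(920,263)=(920*31+263)%997=867 [pair 0] -> [867]
  Sibling for proof at L2: 920
Root: 867
Proof path (sibling hashes from leaf to root): [74, 511, 920]

Answer: 74 511 920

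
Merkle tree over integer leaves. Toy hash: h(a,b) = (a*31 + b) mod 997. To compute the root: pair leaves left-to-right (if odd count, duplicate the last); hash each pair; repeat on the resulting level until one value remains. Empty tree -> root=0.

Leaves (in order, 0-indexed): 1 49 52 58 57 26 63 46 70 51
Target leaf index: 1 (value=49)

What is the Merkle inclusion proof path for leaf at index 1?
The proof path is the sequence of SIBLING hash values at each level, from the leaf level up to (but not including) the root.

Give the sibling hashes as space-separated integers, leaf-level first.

Answer: 1 673 753 147

Derivation:
L0 (leaves): [1, 49, 52, 58, 57, 26, 63, 46, 70, 51], target index=1
L1: h(1,49)=(1*31+49)%997=80 [pair 0] h(52,58)=(52*31+58)%997=673 [pair 1] h(57,26)=(57*31+26)%997=796 [pair 2] h(63,46)=(63*31+46)%997=5 [pair 3] h(70,51)=(70*31+51)%997=227 [pair 4] -> [80, 673, 796, 5, 227]
  Sibling for proof at L0: 1
L2: h(80,673)=(80*31+673)%997=162 [pair 0] h(796,5)=(796*31+5)%997=753 [pair 1] h(227,227)=(227*31+227)%997=285 [pair 2] -> [162, 753, 285]
  Sibling for proof at L1: 673
L3: h(162,753)=(162*31+753)%997=790 [pair 0] h(285,285)=(285*31+285)%997=147 [pair 1] -> [790, 147]
  Sibling for proof at L2: 753
L4: h(790,147)=(790*31+147)%997=709 [pair 0] -> [709]
  Sibling for proof at L3: 147
Root: 709
Proof path (sibling hashes from leaf to root): [1, 673, 753, 147]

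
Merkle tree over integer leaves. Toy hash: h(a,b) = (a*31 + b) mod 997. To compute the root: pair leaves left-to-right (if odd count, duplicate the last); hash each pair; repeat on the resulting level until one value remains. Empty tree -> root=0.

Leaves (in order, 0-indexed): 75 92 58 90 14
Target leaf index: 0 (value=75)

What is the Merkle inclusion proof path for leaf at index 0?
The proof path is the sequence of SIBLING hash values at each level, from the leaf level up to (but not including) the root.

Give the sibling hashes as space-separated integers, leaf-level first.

Answer: 92 891 378

Derivation:
L0 (leaves): [75, 92, 58, 90, 14], target index=0
L1: h(75,92)=(75*31+92)%997=423 [pair 0] h(58,90)=(58*31+90)%997=891 [pair 1] h(14,14)=(14*31+14)%997=448 [pair 2] -> [423, 891, 448]
  Sibling for proof at L0: 92
L2: h(423,891)=(423*31+891)%997=46 [pair 0] h(448,448)=(448*31+448)%997=378 [pair 1] -> [46, 378]
  Sibling for proof at L1: 891
L3: h(46,378)=(46*31+378)%997=807 [pair 0] -> [807]
  Sibling for proof at L2: 378
Root: 807
Proof path (sibling hashes from leaf to root): [92, 891, 378]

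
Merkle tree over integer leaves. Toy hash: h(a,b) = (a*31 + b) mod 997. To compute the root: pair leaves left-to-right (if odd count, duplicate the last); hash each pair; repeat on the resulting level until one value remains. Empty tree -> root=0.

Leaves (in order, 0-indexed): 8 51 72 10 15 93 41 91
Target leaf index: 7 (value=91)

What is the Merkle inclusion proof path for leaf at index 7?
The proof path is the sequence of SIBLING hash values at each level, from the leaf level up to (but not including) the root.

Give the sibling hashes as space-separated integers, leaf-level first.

L0 (leaves): [8, 51, 72, 10, 15, 93, 41, 91], target index=7
L1: h(8,51)=(8*31+51)%997=299 [pair 0] h(72,10)=(72*31+10)%997=248 [pair 1] h(15,93)=(15*31+93)%997=558 [pair 2] h(41,91)=(41*31+91)%997=365 [pair 3] -> [299, 248, 558, 365]
  Sibling for proof at L0: 41
L2: h(299,248)=(299*31+248)%997=544 [pair 0] h(558,365)=(558*31+365)%997=714 [pair 1] -> [544, 714]
  Sibling for proof at L1: 558
L3: h(544,714)=(544*31+714)%997=629 [pair 0] -> [629]
  Sibling for proof at L2: 544
Root: 629
Proof path (sibling hashes from leaf to root): [41, 558, 544]

Answer: 41 558 544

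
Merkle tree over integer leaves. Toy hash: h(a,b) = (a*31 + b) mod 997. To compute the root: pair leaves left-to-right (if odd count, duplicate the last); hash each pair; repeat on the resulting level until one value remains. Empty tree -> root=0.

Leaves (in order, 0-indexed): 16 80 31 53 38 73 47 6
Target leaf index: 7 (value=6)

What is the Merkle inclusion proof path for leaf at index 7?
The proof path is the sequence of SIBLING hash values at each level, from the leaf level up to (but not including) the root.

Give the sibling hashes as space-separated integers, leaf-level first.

Answer: 47 254 924

Derivation:
L0 (leaves): [16, 80, 31, 53, 38, 73, 47, 6], target index=7
L1: h(16,80)=(16*31+80)%997=576 [pair 0] h(31,53)=(31*31+53)%997=17 [pair 1] h(38,73)=(38*31+73)%997=254 [pair 2] h(47,6)=(47*31+6)%997=466 [pair 3] -> [576, 17, 254, 466]
  Sibling for proof at L0: 47
L2: h(576,17)=(576*31+17)%997=924 [pair 0] h(254,466)=(254*31+466)%997=364 [pair 1] -> [924, 364]
  Sibling for proof at L1: 254
L3: h(924,364)=(924*31+364)%997=95 [pair 0] -> [95]
  Sibling for proof at L2: 924
Root: 95
Proof path (sibling hashes from leaf to root): [47, 254, 924]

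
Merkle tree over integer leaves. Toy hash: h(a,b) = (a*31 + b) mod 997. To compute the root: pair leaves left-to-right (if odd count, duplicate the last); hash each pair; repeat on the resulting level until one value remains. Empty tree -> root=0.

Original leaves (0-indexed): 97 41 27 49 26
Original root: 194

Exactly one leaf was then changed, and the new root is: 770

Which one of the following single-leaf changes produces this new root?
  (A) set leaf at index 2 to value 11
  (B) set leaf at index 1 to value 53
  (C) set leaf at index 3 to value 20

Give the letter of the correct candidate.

Original leaves: [97, 41, 27, 49, 26]
Target new root: 770
Try each candidate change and compute the resulting root:
Candidate A: set leaf[2] = 11 -> leaves = [97, 41, 11, 49, 26]
  L0: [97, 41, 11, 49, 26]
  L1: h(97,41)=(97*31+41)%997=57 h(11,49)=(11*31+49)%997=390 h(26,26)=(26*31+26)%997=832 -> [57, 390, 832]
  L2: h(57,390)=(57*31+390)%997=163 h(832,832)=(832*31+832)%997=702 -> [163, 702]
  L3: h(163,702)=(163*31+702)%997=770 -> [770]
  root = 770 == target 770  ** MATCH **
Candidate B: set leaf[1] = 53 -> leaves = [97, 53, 27, 49, 26]
  L0: [97, 53, 27, 49, 26]
  L1: h(97,53)=(97*31+53)%997=69 h(27,49)=(27*31+49)%997=886 h(26,26)=(26*31+26)%997=832 -> [69, 886, 832]
  L2: h(69,886)=(69*31+886)%997=34 h(832,832)=(832*31+832)%997=702 -> [34, 702]
  L3: h(34,702)=(34*31+702)%997=759 -> [759]
  root = 759 != target 770
Candidate C: set leaf[3] = 20 -> leaves = [97, 41, 27, 20, 26]
  L0: [97, 41, 27, 20, 26]
  L1: h(97,41)=(97*31+41)%997=57 h(27,20)=(27*31+20)%997=857 h(26,26)=(26*31+26)%997=832 -> [57, 857, 832]
  L2: h(57,857)=(57*31+857)%997=630 h(832,832)=(832*31+832)%997=702 -> [630, 702]
  L3: h(630,702)=(630*31+702)%997=292 -> [292]
  root = 292 != target 770
Candidate A produces the target root.

Answer: A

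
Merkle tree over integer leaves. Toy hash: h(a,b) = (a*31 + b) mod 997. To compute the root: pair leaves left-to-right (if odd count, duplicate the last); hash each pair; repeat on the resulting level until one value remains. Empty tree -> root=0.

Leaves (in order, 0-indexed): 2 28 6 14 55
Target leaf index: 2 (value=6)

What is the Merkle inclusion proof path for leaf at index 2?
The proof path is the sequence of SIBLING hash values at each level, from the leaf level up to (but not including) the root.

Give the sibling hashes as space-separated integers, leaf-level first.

L0 (leaves): [2, 28, 6, 14, 55], target index=2
L1: h(2,28)=(2*31+28)%997=90 [pair 0] h(6,14)=(6*31+14)%997=200 [pair 1] h(55,55)=(55*31+55)%997=763 [pair 2] -> [90, 200, 763]
  Sibling for proof at L0: 14
L2: h(90,200)=(90*31+200)%997=996 [pair 0] h(763,763)=(763*31+763)%997=488 [pair 1] -> [996, 488]
  Sibling for proof at L1: 90
L3: h(996,488)=(996*31+488)%997=457 [pair 0] -> [457]
  Sibling for proof at L2: 488
Root: 457
Proof path (sibling hashes from leaf to root): [14, 90, 488]

Answer: 14 90 488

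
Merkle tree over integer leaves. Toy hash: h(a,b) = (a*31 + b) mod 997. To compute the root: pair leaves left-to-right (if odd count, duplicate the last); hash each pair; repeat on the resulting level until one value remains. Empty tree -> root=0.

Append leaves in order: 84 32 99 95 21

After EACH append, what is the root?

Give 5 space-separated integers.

After append 84 (leaves=[84]):
  L0: [84]
  root=84
After append 32 (leaves=[84, 32]):
  L0: [84, 32]
  L1: h(84,32)=(84*31+32)%997=642 -> [642]
  root=642
After append 99 (leaves=[84, 32, 99]):
  L0: [84, 32, 99]
  L1: h(84,32)=(84*31+32)%997=642 h(99,99)=(99*31+99)%997=177 -> [642, 177]
  L2: h(642,177)=(642*31+177)%997=139 -> [139]
  root=139
After append 95 (leaves=[84, 32, 99, 95]):
  L0: [84, 32, 99, 95]
  L1: h(84,32)=(84*31+32)%997=642 h(99,95)=(99*31+95)%997=173 -> [642, 173]
  L2: h(642,173)=(642*31+173)%997=135 -> [135]
  root=135
After append 21 (leaves=[84, 32, 99, 95, 21]):
  L0: [84, 32, 99, 95, 21]
  L1: h(84,32)=(84*31+32)%997=642 h(99,95)=(99*31+95)%997=173 h(21,21)=(21*31+21)%997=672 -> [642, 173, 672]
  L2: h(642,173)=(642*31+173)%997=135 h(672,672)=(672*31+672)%997=567 -> [135, 567]
  L3: h(135,567)=(135*31+567)%997=764 -> [764]
  root=764

Answer: 84 642 139 135 764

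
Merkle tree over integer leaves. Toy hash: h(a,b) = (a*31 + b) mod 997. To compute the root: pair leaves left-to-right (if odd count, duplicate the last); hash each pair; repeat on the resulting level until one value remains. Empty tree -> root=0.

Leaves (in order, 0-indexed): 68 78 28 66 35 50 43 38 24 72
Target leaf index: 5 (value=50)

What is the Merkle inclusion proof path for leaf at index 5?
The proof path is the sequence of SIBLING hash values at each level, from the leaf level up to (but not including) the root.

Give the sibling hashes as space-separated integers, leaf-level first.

L0 (leaves): [68, 78, 28, 66, 35, 50, 43, 38, 24, 72], target index=5
L1: h(68,78)=(68*31+78)%997=192 [pair 0] h(28,66)=(28*31+66)%997=934 [pair 1] h(35,50)=(35*31+50)%997=138 [pair 2] h(43,38)=(43*31+38)%997=374 [pair 3] h(24,72)=(24*31+72)%997=816 [pair 4] -> [192, 934, 138, 374, 816]
  Sibling for proof at L0: 35
L2: h(192,934)=(192*31+934)%997=904 [pair 0] h(138,374)=(138*31+374)%997=664 [pair 1] h(816,816)=(816*31+816)%997=190 [pair 2] -> [904, 664, 190]
  Sibling for proof at L1: 374
L3: h(904,664)=(904*31+664)%997=772 [pair 0] h(190,190)=(190*31+190)%997=98 [pair 1] -> [772, 98]
  Sibling for proof at L2: 904
L4: h(772,98)=(772*31+98)%997=102 [pair 0] -> [102]
  Sibling for proof at L3: 98
Root: 102
Proof path (sibling hashes from leaf to root): [35, 374, 904, 98]

Answer: 35 374 904 98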